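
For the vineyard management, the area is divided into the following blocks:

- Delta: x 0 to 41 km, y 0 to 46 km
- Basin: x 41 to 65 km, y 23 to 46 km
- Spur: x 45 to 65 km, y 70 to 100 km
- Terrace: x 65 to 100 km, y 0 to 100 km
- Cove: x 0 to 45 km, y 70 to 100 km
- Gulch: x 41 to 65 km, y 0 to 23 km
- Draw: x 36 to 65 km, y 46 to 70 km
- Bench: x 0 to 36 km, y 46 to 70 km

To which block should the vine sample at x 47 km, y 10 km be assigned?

The point has x = 47 and y = 10.
Only Gulch satisfies 41 ≤ x ≤ 65 and 0 ≤ y ≤ 23.

Gulch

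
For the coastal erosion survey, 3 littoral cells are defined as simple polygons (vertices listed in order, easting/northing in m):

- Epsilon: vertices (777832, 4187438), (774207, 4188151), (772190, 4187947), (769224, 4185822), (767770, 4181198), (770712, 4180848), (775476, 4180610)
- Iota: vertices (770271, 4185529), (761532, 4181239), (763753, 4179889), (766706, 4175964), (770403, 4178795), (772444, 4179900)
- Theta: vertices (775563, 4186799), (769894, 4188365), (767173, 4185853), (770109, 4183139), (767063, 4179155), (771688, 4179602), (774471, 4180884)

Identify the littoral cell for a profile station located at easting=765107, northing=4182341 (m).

Cast a ray rightward from (765107, 4182341). For each polygon, the edges (by vertex number in listed order) whose endpoints lie on opposite sides of northing = 4182341, where each meets that height, and whether that is right or left of the point:
Epsilon: 4–5 at easting≈768129.4 (right), 7–1 at easting≈776073.3 (right) → 2 crossings.
Iota: 1–2 at easting≈763776.8 (left), 6–1 at easting≈771501.7 (right) → 1 crossing.
Theta: 4–5 at easting≈769498.9 (right), 7–1 at easting≈774740.0 (right) → 2 crossings.
Only Iota has an odd count, so the point is inside Iota.

Iota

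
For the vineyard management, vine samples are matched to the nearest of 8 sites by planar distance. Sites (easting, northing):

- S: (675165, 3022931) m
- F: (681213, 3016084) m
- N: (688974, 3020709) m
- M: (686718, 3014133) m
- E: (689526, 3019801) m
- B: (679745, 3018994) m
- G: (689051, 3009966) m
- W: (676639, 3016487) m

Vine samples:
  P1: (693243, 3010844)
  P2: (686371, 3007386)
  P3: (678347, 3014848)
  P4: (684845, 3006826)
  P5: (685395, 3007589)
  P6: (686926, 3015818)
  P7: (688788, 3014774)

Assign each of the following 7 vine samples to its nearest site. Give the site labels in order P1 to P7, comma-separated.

G, G, W, G, G, M, M

P1 → G (d²=18343748.00)
P2 → G (d²=13838800.00)
P3 → W (d²=5603585.00)
P4 → G (d²=27550036.00)
P5 → G (d²=19016465.00)
P6 → M (d²=2882489.00)
P7 → M (d²=4695781.00)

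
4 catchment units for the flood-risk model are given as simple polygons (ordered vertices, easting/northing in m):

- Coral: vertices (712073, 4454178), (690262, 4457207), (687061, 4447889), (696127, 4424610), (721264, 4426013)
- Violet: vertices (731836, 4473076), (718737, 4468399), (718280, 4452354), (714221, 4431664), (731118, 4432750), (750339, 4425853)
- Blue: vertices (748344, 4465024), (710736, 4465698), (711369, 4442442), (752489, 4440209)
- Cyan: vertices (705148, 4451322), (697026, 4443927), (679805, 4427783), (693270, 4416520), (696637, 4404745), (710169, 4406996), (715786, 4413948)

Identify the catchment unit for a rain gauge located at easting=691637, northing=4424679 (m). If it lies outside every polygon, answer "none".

Cyan

Cast a ray rightward from (691637, 4424679). For each polygon, the edges (by vertex number in listed order) whose endpoints lie on opposite sides of northing = 4424679, where each meets that height, and whether that is right or left of the point:
Coral: 3–4 at easting≈696100.1 (right), 4–5 at easting≈697363.2 (right) → 2 crossings.
Violet: no edge straddles that height → 0 crossings.
Blue: no edge straddles that height → 0 crossings.
Cyan: 3–4 at easting≈683515.9 (left), 7–1 at easting≈712731.6 (right) → 1 crossing.
Only Cyan has an odd count, so the point is inside Cyan.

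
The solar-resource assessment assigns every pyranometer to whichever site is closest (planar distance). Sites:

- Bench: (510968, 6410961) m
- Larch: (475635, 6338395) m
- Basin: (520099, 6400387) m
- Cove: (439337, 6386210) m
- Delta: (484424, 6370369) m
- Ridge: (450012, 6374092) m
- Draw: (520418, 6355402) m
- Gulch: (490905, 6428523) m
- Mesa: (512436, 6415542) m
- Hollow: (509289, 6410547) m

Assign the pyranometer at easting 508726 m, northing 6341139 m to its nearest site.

Draw

Squared distances to each site:
Bench: 4880138248.000; Larch: 1102543817.000; Basin: 3639670633.000; Cove: 6846228362.000; Delta: 1444980104.000; Ridge: 4533234005.000; Draw: 340136033.000; Gulch: 7953551497.000; Mesa: 5549570509.000; Hollow: 4817787433.000.
Minimum at Draw.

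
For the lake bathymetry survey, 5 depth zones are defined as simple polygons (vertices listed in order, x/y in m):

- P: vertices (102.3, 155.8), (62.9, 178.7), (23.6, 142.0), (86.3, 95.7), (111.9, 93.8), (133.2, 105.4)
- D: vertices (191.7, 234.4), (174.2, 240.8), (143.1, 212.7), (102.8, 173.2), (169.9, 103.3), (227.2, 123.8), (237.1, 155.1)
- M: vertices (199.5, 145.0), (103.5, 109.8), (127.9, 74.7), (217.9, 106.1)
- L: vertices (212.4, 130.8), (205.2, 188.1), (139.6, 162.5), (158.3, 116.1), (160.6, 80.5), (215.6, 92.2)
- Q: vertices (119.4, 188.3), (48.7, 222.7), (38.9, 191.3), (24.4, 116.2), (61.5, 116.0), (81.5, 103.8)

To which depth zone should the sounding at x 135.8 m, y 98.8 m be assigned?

M

Cast a ray rightward from (135.8, 98.8). For each polygon, the edges (by vertex number in listed order) whose endpoints lie on opposite sides of y = 98.8, where each meets that height, and whether that is right or left of the point:
P: 3–4 at x≈82.10 (left), 5–6 at x≈121.08 (left) → 0 crossings.
D: no edge straddles that height → 0 crossings.
M: 2–3 at x≈111.15 (left), 3–4 at x≈196.98 (right) → 1 crossing.
L: 4–5 at x≈159.42 (right), 6–1 at x≈215.05 (right) → 2 crossings.
Q: no edge straddles that height → 0 crossings.
Only M has an odd count, so the point is inside M.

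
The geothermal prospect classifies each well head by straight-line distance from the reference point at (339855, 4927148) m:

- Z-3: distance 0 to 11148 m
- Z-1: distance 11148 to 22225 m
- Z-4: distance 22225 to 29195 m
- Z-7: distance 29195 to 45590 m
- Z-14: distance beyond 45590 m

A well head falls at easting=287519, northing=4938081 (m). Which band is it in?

Distance = √((287519−339855)² + (4938081−4927148)²) = √(2739056896.000 + 119530489.000) = 53465.759 m.
45590 ≤ 53465.759 < ∞ → Z-14.

Z-14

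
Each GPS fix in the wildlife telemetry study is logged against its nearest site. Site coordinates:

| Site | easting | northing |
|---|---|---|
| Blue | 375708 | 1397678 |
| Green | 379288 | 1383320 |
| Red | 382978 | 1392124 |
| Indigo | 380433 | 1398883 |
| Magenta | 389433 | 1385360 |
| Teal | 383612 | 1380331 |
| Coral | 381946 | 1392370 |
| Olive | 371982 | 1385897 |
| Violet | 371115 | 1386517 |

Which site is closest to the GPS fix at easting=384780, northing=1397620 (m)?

Indigo

Squared distances to each site:
Blue: 82304548.000; Green: 234652064.000; Red: 33453220.000; Indigo: 20491578.000; Magenta: 171958009.000; Teal: 300273745.000; Coral: 35594056.000; Olive: 301217533.000; Violet: 310008834.000.
Minimum at Indigo.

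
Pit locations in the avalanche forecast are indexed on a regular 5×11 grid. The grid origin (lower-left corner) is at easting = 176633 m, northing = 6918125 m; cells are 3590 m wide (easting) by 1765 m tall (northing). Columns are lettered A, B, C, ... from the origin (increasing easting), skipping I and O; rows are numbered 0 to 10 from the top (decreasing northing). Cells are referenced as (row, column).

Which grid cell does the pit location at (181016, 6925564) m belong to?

(6, B)

Column index: ⌊(181016 − 176633) / 3590⌋ = ⌊1.221⌋ = 1 → column B
Row offset from origin: ⌊(6925564 − 6918125) / 1765⌋ = ⌊4.215⌋ = 4 → row 6 (counted from top)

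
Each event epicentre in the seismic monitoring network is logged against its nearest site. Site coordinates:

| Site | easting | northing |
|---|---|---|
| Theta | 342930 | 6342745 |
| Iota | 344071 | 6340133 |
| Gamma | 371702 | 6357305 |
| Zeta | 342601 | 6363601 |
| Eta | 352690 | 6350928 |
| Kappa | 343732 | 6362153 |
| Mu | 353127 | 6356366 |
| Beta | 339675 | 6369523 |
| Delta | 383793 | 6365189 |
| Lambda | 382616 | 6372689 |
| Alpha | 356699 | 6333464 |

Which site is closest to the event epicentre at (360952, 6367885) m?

Mu

Squared distances to each site:
Theta: 956812084.000; Iota: 1055141665.000; Gamma: 227498900.000; Zeta: 355111857.000; Eta: 355800493.000; Kappa: 329384224.000; Mu: 193917986.000; Beta: 455393773.000; Delta: 528979697.000; Lambda: 492407312.000; Alpha: 1202893250.000.
Minimum at Mu.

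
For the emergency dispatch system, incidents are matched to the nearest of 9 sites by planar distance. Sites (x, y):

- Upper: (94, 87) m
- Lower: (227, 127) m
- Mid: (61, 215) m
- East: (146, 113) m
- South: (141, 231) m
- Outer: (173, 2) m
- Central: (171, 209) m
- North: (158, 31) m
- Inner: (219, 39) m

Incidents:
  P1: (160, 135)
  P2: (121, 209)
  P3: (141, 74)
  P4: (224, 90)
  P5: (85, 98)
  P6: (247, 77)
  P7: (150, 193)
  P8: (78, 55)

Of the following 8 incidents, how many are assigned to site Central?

1

P1 → East
P2 → South
P3 → East
P4 → Lower
P5 → Upper
P6 → Inner
P7 → Central
P8 → Upper
1 of the 8 goes to Central.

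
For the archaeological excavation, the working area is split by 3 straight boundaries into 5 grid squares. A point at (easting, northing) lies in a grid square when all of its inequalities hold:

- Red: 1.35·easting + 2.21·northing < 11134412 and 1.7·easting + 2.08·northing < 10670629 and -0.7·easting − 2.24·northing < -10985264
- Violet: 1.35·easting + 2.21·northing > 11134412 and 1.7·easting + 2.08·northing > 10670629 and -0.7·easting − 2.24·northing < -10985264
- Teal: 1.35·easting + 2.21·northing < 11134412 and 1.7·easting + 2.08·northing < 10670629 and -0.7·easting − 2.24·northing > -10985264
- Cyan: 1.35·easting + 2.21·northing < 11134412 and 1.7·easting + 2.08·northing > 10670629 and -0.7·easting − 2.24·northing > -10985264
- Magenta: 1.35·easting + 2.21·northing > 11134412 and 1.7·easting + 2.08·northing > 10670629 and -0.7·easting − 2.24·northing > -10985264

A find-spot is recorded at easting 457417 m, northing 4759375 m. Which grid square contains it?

1.35·457417 + 2.21·4759375 = 11135731.700, which is > 11134412
1.7·457417 + 2.08·4759375 = 10677108.900, which is > 10670629
-0.7·457417 − 2.24·4759375 = -10981191.900, which is > -10985264
This sign pattern matches Magenta.

Magenta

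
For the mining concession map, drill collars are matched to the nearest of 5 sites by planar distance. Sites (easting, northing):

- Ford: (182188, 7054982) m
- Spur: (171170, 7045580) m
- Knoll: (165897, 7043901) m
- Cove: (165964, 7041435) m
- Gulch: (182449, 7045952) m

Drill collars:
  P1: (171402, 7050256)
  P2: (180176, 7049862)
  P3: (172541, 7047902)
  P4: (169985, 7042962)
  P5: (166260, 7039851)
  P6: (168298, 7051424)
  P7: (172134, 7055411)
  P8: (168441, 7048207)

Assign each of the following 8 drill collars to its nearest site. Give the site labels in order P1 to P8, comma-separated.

Spur, Gulch, Spur, Spur, Cove, Spur, Spur, Spur

P1 → Spur (d²=21918800.00)
P2 → Gulch (d²=20454629.00)
P3 → Spur (d²=7271325.00)
P4 → Spur (d²=8258149.00)
P5 → Cove (d²=2596672.00)
P6 → Spur (d²=42400720.00)
P7 → Spur (d²=97577857.00)
P8 → Spur (d²=14348570.00)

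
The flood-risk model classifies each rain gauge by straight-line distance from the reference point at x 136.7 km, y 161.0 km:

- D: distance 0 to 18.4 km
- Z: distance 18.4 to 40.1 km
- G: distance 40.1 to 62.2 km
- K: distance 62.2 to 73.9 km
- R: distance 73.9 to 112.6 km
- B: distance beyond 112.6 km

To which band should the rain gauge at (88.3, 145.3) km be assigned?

G

Distance = √((88.3−136.7)² + (145.3−161.0)²) = √(2342.560 + 246.490) = 50.883 km.
40.1 ≤ 50.883 < 62.2 → G.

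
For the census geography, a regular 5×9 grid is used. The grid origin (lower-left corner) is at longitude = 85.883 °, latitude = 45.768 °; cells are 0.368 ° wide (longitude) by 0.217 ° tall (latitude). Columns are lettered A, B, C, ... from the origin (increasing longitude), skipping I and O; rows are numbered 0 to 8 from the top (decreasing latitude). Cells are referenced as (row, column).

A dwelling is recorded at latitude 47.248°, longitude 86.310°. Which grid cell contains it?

Column index: ⌊(86.310 − 85.883) / 0.368⌋ = ⌊1.160⌋ = 1 → column B
Row offset from origin: ⌊(47.248 − 45.768) / 0.217⌋ = ⌊6.820⌋ = 6 → row 2 (counted from top)

(2, B)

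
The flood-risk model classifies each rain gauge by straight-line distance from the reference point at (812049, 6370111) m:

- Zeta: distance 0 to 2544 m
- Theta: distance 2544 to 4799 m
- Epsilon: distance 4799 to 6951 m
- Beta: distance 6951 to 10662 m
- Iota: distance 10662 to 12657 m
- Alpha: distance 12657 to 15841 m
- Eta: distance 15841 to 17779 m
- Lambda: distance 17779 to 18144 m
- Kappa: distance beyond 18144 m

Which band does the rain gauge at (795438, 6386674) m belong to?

Distance = √((795438−812049)² + (6386674−6370111)²) = √(275925321.000 + 274332969.000) = 23457.585 m.
18144 ≤ 23457.585 < ∞ → Kappa.

Kappa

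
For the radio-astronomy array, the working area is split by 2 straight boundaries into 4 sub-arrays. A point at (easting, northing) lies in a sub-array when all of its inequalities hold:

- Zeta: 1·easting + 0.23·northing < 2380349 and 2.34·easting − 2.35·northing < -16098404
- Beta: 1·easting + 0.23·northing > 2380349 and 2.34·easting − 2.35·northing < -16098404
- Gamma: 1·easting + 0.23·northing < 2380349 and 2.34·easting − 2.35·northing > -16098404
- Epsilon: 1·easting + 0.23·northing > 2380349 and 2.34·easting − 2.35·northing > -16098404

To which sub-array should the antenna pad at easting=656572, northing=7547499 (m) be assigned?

Beta

1·656572 + 0.23·7547499 = 2392496.770, which is > 2380349
2.34·656572 − 2.35·7547499 = -16200244.170, which is < -16098404
This sign pattern matches Beta.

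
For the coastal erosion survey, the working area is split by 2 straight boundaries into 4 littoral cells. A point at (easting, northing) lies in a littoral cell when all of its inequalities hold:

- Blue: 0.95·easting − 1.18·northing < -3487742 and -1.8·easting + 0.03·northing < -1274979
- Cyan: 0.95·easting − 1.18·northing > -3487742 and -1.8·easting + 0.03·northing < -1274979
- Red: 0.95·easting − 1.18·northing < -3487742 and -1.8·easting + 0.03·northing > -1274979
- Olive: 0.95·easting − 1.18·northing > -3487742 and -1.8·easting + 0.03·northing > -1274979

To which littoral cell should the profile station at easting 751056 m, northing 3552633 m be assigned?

0.95·751056 − 1.18·3552633 = -3478603.740, which is > -3487742
-1.8·751056 + 0.03·3552633 = -1245321.810, which is > -1274979
This sign pattern matches Olive.

Olive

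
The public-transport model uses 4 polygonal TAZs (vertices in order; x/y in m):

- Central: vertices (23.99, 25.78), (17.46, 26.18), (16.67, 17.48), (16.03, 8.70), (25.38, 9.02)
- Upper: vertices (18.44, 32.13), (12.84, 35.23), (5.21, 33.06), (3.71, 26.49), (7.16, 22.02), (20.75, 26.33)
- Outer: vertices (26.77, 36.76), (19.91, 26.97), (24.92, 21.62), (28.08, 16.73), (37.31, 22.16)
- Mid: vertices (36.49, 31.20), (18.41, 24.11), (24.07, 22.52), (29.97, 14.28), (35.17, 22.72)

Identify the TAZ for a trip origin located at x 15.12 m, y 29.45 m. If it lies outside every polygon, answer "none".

Cast a ray rightward from (15.12, 29.45). For each polygon, the edges (by vertex number in listed order) whose endpoints lie on opposite sides of y = 29.45, where each meets that height, and whether that is right or left of the point:
Central: no edge straddles that height → 0 crossings.
Upper: 3–4 at x≈4.386 (left), 6–1 at x≈19.507 (right) → 1 crossing.
Outer: 1–2 at x≈21.648 (right), 5–1 at x≈32.047 (right) → 2 crossings.
Mid: 1–2 at x≈32.027 (right), 5–1 at x≈36.218 (right) → 2 crossings.
Only Upper has an odd count, so the point is inside Upper.

Upper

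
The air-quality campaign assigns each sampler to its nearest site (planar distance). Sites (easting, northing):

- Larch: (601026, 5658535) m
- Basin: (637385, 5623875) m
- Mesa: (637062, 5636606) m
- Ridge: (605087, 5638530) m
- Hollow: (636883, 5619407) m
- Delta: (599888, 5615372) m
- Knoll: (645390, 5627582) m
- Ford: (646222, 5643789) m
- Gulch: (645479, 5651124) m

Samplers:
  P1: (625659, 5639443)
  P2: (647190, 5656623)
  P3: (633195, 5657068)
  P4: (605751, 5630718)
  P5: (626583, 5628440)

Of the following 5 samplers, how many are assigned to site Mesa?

P1 → Mesa
P2 → Gulch
P3 → Gulch
P4 → Ridge
P5 → Basin
1 of the 5 goes to Mesa.

1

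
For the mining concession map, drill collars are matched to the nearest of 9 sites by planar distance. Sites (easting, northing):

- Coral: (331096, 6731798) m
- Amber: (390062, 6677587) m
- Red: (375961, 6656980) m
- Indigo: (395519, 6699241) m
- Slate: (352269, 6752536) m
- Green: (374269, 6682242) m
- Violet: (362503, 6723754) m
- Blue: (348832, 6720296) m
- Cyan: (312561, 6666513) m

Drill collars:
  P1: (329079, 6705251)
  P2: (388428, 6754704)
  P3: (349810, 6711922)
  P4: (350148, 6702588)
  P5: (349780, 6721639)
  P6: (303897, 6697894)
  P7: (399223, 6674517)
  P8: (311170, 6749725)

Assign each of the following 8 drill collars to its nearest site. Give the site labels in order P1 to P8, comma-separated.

P1 → Blue (d²=616533034.00)
P2 → Slate (d²=1312173505.00)
P3 → Blue (d²=71080360.00)
P4 → Blue (d²=315305120.00)
P5 → Blue (d²=2702353.00)
P6 → Cyan (d²=1059832057.00)
P7 → Amber (d²=93348821.00)
P8 → Coral (d²=718422805.00)

Blue, Slate, Blue, Blue, Blue, Cyan, Amber, Coral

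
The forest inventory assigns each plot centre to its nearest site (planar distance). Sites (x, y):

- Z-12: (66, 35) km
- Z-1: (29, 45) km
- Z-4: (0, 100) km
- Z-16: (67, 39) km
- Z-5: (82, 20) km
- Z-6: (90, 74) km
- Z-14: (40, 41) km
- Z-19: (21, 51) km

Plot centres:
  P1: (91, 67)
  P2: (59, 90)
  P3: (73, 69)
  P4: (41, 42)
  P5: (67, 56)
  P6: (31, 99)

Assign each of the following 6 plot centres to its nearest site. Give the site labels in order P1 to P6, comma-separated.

P1 → Z-6 (d²=50.00)
P2 → Z-6 (d²=1217.00)
P3 → Z-6 (d²=314.00)
P4 → Z-14 (d²=2.00)
P5 → Z-16 (d²=289.00)
P6 → Z-4 (d²=962.00)

Z-6, Z-6, Z-6, Z-14, Z-16, Z-4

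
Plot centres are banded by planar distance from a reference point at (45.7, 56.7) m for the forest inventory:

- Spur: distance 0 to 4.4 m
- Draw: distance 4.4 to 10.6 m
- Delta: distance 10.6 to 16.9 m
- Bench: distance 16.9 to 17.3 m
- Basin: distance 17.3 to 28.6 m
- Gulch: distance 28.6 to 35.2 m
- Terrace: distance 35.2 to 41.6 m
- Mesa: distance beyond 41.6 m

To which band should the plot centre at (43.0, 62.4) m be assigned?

Distance = √((43.0−45.7)² + (62.4−56.7)²) = √(7.290 + 32.490) = 6.307 m.
4.4 ≤ 6.307 < 10.6 → Draw.

Draw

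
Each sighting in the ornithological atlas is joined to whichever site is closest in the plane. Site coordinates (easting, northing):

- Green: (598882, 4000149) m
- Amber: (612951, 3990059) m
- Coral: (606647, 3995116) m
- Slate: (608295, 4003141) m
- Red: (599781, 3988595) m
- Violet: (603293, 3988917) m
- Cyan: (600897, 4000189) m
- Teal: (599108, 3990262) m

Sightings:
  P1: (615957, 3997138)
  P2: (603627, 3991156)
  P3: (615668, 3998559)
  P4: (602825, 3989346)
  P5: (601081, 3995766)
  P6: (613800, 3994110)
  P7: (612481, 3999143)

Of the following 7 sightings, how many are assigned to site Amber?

P1 → Amber
P2 → Violet
P3 → Slate
P4 → Violet
P5 → Cyan
P6 → Amber
P7 → Slate
2 of the 7 go to Amber.

2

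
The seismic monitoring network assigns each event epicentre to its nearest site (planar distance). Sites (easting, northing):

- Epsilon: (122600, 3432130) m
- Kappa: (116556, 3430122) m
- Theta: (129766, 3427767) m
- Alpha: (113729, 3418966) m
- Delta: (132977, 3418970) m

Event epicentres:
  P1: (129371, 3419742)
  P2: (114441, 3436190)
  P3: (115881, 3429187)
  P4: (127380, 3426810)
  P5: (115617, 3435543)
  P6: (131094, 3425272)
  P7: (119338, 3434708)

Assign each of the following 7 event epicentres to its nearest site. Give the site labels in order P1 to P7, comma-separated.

P1 → Delta (d²=13599220.00)
P2 → Kappa (d²=41293849.00)
P3 → Kappa (d²=1329850.00)
P4 → Theta (d²=6608845.00)
P5 → Kappa (d²=30268962.00)
P6 → Theta (d²=7988609.00)
P7 → Epsilon (d²=17286728.00)

Delta, Kappa, Kappa, Theta, Kappa, Theta, Epsilon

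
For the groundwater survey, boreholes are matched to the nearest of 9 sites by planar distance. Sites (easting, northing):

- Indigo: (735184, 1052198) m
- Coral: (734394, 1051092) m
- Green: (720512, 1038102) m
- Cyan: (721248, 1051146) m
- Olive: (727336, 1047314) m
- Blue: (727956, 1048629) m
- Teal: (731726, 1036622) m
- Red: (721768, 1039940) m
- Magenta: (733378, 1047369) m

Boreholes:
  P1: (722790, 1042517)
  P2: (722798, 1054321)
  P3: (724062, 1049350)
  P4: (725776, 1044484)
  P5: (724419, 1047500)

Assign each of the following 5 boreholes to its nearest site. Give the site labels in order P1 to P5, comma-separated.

P1 → Red (d²=7685413.00)
P2 → Cyan (d²=12483125.00)
P3 → Cyan (d²=11144212.00)
P4 → Olive (d²=10442500.00)
P5 → Olive (d²=8543485.00)

Red, Cyan, Cyan, Olive, Olive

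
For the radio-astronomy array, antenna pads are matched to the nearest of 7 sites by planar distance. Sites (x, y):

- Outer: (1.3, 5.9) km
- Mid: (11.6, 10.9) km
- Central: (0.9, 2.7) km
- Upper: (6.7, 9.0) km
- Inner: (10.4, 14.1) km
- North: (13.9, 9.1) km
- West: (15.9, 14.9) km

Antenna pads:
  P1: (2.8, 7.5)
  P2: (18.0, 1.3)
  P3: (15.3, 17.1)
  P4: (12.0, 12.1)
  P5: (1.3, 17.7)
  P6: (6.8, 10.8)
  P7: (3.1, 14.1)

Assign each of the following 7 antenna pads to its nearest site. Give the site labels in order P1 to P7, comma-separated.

P1 → Outer (d²=4.81)
P2 → North (d²=77.65)
P3 → West (d²=5.20)
P4 → Mid (d²=1.60)
P5 → Inner (d²=95.77)
P6 → Upper (d²=3.25)
P7 → Upper (d²=38.97)

Outer, North, West, Mid, Inner, Upper, Upper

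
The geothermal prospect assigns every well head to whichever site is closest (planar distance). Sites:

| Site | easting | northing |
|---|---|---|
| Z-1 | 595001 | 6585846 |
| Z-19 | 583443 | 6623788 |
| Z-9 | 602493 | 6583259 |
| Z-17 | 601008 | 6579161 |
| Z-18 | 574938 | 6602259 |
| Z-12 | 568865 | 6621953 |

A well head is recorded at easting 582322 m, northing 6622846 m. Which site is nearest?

Z-19

Squared distances to each site:
Z-1: 1529757041.000; Z-19: 2144005.000; Z-9: 1973999810.000; Z-17: 2257545821.000; Z-18: 478348025.000; Z-12: 181888298.000.
Minimum at Z-19.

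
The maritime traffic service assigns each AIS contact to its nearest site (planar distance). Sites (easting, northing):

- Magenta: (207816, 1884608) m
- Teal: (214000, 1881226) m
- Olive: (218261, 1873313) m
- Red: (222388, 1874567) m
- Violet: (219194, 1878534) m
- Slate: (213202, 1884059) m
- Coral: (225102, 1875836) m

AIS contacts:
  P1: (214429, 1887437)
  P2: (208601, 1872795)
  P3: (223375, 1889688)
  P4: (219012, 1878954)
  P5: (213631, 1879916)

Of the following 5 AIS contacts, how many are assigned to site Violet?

1

P1 → Slate
P2 → Olive
P3 → Slate
P4 → Violet
P5 → Teal
1 of the 5 goes to Violet.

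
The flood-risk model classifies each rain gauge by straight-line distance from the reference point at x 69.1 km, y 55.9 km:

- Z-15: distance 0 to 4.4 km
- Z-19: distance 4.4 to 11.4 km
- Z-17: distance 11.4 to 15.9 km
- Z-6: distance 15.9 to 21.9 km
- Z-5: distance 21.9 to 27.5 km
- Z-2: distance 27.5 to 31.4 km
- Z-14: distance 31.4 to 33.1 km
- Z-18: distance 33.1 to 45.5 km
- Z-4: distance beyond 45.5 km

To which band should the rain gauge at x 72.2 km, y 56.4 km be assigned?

Distance = √((72.2−69.1)² + (56.4−55.9)²) = √(9.610 + 0.250) = 3.140 km.
0 ≤ 3.140 < 4.4 → Z-15.

Z-15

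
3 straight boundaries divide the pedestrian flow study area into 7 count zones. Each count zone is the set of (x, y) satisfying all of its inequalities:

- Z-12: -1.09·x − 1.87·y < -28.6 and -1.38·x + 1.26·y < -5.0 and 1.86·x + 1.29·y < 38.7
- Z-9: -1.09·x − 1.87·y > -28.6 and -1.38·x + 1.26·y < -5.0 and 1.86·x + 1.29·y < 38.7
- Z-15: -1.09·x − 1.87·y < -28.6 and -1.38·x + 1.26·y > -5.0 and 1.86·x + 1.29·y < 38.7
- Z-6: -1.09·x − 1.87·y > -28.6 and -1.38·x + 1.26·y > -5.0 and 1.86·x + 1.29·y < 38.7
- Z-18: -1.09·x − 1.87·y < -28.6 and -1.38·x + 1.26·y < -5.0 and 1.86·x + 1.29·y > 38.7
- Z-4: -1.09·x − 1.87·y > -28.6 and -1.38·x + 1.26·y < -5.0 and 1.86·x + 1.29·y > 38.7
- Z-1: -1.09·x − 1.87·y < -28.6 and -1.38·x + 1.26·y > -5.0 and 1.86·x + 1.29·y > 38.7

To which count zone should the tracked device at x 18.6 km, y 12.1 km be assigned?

-1.09·18.6 − 1.87·12.1 = -42.901, which is < -28.6
-1.38·18.6 + 1.26·12.1 = -10.422, which is < -5.0
1.86·18.6 + 1.29·12.1 = 50.205, which is > 38.7
This sign pattern matches Z-18.

Z-18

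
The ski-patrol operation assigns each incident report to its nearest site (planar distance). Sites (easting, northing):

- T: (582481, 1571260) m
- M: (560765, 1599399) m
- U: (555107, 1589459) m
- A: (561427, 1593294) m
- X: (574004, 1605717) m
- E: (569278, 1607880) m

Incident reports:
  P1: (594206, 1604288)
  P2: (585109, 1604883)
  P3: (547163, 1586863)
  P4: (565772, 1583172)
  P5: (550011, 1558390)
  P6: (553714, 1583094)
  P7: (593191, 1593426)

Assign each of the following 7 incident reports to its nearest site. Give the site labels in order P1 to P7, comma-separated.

X, X, U, A, U, U, X

P1 → X (d²=410162845.00)
P2 → X (d²=124016581.00)
P3 → U (d²=69846352.00)
P4 → A (d²=121333909.00)
P5 → U (d²=991251977.00)
P6 → U (d²=42453674.00)
P7 → X (d²=519209650.00)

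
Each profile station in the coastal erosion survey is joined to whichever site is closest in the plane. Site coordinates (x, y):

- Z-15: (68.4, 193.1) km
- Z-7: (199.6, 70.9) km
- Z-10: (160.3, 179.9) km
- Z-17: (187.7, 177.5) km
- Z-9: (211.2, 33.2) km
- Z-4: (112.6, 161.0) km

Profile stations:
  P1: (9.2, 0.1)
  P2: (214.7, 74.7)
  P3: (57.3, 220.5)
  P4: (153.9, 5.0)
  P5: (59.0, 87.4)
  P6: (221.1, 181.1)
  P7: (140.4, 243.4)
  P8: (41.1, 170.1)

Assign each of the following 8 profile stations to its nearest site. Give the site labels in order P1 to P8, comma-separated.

P1 → Z-4 (d²=36580.37)
P2 → Z-7 (d²=242.45)
P3 → Z-15 (d²=873.97)
P4 → Z-9 (d²=4078.53)
P5 → Z-4 (d²=8289.92)
P6 → Z-17 (d²=1128.52)
P7 → Z-10 (d²=4428.26)
P8 → Z-15 (d²=1274.29)

Z-4, Z-7, Z-15, Z-9, Z-4, Z-17, Z-10, Z-15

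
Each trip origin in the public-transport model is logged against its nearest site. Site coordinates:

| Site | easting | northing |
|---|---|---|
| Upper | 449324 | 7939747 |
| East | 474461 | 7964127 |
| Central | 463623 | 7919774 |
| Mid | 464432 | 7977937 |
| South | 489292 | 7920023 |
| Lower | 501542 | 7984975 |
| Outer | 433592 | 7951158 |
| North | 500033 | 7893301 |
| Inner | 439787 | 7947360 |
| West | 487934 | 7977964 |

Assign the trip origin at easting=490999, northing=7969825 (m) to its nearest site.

Squared distances to each site:
Upper: 2641491709.000; East: 305972648.000; Central: 3254547977.000; Mid: 771610033.000; South: 2483153053.000; Lower: 340677349.000; Outer: 3644020538.000; North: 5937535732.000; Inner: 3127345169.000; West: 75637546.000.
Minimum at West.

West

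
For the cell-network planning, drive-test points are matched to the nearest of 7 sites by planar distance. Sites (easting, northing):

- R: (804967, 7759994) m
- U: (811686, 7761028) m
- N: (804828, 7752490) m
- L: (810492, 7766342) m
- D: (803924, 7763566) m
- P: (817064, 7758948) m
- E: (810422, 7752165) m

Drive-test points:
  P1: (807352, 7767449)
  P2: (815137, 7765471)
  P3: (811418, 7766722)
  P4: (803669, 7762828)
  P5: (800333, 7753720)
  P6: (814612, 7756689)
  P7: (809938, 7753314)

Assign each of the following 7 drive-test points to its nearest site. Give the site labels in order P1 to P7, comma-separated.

P1 → L (d²=11085049.00)
P2 → L (d²=22334666.00)
P3 → L (d²=1001876.00)
P4 → D (d²=609669.00)
P5 → N (d²=21717925.00)
P6 → P (d²=11115385.00)
P7 → E (d²=1554457.00)

L, L, L, D, N, P, E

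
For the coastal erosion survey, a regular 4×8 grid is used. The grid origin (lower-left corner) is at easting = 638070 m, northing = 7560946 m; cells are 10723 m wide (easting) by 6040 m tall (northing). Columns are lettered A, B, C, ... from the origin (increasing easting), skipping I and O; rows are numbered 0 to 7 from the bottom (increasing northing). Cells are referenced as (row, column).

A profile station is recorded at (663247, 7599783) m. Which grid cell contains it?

Column index: ⌊(663247 − 638070) / 10723⌋ = ⌊2.348⌋ = 2 → column C
Row offset from origin: ⌊(7599783 − 7560946) / 6040⌋ = ⌊6.430⌋ = 6 → row 6

(6, C)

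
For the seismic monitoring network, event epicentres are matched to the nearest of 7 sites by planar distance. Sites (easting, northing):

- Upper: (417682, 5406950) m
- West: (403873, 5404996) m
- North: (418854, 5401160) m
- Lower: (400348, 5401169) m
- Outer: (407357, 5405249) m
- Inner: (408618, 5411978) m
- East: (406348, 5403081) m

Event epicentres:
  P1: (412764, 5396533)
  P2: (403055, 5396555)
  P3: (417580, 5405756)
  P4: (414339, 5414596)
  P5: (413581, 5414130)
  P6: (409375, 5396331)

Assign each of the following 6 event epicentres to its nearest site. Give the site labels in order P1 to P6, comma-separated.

North, Lower, Upper, Inner, Inner, East

P1 → North (d²=58497229.00)
P2 → Lower (d²=28616845.00)
P3 → Upper (d²=1436040.00)
P4 → Inner (d²=39583765.00)
P5 → Inner (d²=29262473.00)
P6 → East (d²=54725229.00)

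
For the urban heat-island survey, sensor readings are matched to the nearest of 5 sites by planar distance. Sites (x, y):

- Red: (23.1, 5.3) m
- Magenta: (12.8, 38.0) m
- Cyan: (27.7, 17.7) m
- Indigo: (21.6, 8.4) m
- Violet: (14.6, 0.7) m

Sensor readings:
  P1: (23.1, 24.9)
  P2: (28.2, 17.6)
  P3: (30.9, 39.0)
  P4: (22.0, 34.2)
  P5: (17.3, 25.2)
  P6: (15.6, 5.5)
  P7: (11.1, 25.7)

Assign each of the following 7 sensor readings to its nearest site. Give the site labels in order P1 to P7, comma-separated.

Cyan, Cyan, Magenta, Magenta, Cyan, Violet, Magenta

P1 → Cyan (d²=73.00)
P2 → Cyan (d²=0.26)
P3 → Magenta (d²=328.61)
P4 → Magenta (d²=99.08)
P5 → Cyan (d²=164.41)
P6 → Violet (d²=24.04)
P7 → Magenta (d²=154.18)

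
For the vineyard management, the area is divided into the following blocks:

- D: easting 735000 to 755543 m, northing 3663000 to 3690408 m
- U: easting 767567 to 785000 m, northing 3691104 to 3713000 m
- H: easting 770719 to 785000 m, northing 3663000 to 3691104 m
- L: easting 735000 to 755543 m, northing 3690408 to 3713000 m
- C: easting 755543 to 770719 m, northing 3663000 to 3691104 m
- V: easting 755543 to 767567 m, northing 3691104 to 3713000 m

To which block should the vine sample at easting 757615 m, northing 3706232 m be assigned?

The point has easting = 757615 and northing = 3706232.
Only V satisfies 755543 ≤ easting ≤ 767567 and 3691104 ≤ northing ≤ 3713000.

V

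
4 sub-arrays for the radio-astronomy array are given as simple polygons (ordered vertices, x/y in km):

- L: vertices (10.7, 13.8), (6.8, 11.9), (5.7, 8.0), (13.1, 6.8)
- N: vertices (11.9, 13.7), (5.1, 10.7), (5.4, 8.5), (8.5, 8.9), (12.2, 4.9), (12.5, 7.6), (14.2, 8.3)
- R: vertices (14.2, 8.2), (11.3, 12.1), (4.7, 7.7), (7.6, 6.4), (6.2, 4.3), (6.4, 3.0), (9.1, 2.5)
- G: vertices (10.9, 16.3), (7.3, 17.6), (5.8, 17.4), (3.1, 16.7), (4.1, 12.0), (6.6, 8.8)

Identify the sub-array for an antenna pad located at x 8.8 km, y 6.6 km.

R

Cast a ray rightward from (8.8, 6.6). For each polygon, the edges (by vertex number in listed order) whose endpoints lie on opposite sides of y = 6.6, where each meets that height, and whether that is right or left of the point:
L: no edge straddles that height → 0 crossings.
N: 4–5 at x≈10.63 (right), 5–6 at x≈12.39 (right) → 2 crossings.
R: 3–4 at x≈7.15 (left), 7–1 at x≈12.77 (right) → 1 crossing.
G: no edge straddles that height → 0 crossings.
Only R has an odd count, so the point is inside R.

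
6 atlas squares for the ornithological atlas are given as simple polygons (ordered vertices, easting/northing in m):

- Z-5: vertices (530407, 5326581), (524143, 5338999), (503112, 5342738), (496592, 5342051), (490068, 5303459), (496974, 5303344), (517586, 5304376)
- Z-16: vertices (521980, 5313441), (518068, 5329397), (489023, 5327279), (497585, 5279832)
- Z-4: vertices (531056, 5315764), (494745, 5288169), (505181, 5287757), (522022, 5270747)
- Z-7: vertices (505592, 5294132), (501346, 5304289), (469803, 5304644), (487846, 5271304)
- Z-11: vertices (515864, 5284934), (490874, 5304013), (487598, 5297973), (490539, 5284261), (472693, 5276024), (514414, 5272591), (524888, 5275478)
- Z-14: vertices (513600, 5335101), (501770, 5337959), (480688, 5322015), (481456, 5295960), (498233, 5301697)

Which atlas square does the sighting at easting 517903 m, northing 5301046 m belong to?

Cast a ray rightward from (517903, 5301046). For each polygon, the edges (by vertex number in listed order) whose endpoints lie on opposite sides of northing = 5301046, where each meets that height, and whether that is right or left of the point:
Z-5: no edge straddles that height → 0 crossings.
Z-16: 3–4 at easting≈493756.8 (left), 4–1 at easting≈512983.1 (left) → 0 crossings.
Z-4: 1–2 at easting≈511689.3 (left), 4–1 at easting≈528102.4 (right) → 1 crossing.
Z-7: 1–2 at easting≈502701.7 (left), 3–4 at easting≈471750.2 (left) → 0 crossings.
Z-11: 1–2 at easting≈494760.2 (left), 2–3 at easting≈489264.7 (left) → 0 crossings.
Z-14: 3–4 at easting≈481306.1 (left), 4–5 at easting≈496329.2 (left) → 0 crossings.
Only Z-4 has an odd count, so the point is inside Z-4.

Z-4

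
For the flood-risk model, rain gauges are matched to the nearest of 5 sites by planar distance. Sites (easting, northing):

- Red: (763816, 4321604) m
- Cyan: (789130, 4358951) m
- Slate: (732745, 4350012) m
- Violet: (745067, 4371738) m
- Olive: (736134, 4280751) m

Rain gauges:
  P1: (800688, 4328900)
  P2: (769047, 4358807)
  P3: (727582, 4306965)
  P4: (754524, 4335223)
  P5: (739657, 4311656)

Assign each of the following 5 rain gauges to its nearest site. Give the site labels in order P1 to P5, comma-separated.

Cyan, Cyan, Olive, Red, Red

P1 → Cyan (d²=1036649965.00)
P2 → Cyan (d²=403347625.00)
P3 → Olive (d²=760310500.00)
P4 → Red (d²=271818425.00)
P5 → Red (d²=682619985.00)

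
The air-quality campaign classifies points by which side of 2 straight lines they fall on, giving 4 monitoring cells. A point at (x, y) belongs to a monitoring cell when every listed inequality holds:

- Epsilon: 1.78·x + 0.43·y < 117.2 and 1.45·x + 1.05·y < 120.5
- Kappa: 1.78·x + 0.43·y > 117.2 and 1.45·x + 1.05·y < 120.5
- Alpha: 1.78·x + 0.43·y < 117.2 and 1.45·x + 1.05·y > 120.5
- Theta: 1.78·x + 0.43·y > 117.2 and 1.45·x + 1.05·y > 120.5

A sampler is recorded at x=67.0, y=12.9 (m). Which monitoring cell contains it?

Kappa

1.78·67.0 + 0.43·12.9 = 124.807, which is > 117.2
1.45·67.0 + 1.05·12.9 = 110.695, which is < 120.5
This sign pattern matches Kappa.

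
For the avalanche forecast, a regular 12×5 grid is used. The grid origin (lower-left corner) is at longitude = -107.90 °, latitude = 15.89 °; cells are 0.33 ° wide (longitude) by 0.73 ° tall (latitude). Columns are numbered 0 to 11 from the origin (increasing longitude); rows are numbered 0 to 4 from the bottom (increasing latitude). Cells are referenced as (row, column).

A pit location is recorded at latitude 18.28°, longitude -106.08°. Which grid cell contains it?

Column index: ⌊(-106.08 − -107.90) / 0.33⌋ = ⌊5.515⌋ = 5
Row offset from origin: ⌊(18.28 − 15.89) / 0.73⌋ = ⌊3.274⌋ = 3 → row 3

(3, 5)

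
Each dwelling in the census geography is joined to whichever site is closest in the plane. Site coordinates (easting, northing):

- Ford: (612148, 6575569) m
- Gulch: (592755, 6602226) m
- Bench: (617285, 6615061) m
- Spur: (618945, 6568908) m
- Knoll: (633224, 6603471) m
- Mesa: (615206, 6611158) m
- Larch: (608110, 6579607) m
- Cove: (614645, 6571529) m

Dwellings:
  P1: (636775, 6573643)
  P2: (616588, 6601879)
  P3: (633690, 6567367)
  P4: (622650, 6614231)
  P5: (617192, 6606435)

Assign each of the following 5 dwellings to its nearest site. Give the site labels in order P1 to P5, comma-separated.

P1 → Spur (d²=340329125.00)
P2 → Mesa (d²=88009765.00)
P3 → Spur (d²=219789706.00)
P4 → Bench (d²=29472125.00)
P5 → Mesa (d²=26250925.00)

Spur, Mesa, Spur, Bench, Mesa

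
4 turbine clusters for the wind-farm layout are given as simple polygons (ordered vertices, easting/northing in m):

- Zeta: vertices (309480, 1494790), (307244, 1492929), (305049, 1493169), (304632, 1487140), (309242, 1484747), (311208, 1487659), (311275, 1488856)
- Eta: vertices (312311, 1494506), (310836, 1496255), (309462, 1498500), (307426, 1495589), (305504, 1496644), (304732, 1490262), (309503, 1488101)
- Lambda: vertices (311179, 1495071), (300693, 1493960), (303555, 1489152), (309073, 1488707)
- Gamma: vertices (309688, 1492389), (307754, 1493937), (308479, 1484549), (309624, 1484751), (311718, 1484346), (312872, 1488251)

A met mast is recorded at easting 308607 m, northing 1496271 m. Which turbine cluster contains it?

Cast a ray rightward from (308607, 1496271). For each polygon, the edges (by vertex number in listed order) whose endpoints lie on opposite sides of northing = 1496271, where each meets that height, and whether that is right or left of the point:
Zeta: no edge straddles that height → 0 crossings.
Eta: 2–3 at easting≈310826.2 (right), 3–4 at easting≈307903.0 (left), 4–5 at easting≈306183.5 (left), 5–6 at easting≈305458.9 (left) → 1 crossing.
Lambda: no edge straddles that height → 0 crossings.
Gamma: no edge straddles that height → 0 crossings.
Only Eta has an odd count, so the point is inside Eta.

Eta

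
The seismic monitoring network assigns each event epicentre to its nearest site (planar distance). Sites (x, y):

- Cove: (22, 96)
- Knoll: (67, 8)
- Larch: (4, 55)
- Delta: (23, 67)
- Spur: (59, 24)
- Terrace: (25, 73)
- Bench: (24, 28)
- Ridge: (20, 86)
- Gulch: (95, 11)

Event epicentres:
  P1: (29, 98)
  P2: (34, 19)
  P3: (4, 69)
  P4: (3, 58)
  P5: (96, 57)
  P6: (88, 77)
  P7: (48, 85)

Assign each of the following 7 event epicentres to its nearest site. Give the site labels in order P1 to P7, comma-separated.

P1 → Cove (d²=53.00)
P2 → Bench (d²=181.00)
P3 → Larch (d²=196.00)
P4 → Larch (d²=10.00)
P5 → Gulch (d²=2117.00)
P6 → Spur (d²=3650.00)
P7 → Terrace (d²=673.00)

Cove, Bench, Larch, Larch, Gulch, Spur, Terrace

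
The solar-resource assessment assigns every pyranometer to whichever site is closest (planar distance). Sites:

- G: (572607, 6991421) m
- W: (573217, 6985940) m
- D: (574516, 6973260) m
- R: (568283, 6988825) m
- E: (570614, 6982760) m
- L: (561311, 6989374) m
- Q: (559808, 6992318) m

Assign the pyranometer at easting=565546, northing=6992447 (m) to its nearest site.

Squared distances to each site:
G: 50910397.000; W: 101185290.000; D: 448601869.000; R: 20610053.000; E: 119522593.000; L: 27378554.000; Q: 32941285.000.
Minimum at R.

R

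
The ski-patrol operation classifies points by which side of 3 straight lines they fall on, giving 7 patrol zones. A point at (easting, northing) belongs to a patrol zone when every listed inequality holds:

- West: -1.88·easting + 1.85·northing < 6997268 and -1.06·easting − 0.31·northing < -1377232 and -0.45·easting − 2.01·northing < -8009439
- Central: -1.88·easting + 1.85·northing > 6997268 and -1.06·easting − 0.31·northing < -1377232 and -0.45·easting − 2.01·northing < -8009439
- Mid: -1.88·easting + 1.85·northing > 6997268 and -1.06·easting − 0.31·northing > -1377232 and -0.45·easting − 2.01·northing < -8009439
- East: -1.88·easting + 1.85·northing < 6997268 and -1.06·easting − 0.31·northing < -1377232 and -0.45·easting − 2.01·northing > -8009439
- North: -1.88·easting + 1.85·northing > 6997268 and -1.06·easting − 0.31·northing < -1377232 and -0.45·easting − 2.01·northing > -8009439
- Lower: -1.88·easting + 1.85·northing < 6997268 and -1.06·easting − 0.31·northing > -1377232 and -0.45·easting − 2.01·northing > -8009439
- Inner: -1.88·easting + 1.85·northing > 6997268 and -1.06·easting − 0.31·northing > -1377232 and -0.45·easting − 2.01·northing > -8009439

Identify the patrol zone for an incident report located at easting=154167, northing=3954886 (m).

-1.88·154167 + 1.85·3954886 = 7026705.140, which is > 6997268
-1.06·154167 − 0.31·3954886 = -1389431.680, which is < -1377232
-0.45·154167 − 2.01·3954886 = -8018696.010, which is < -8009439
This sign pattern matches Central.

Central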